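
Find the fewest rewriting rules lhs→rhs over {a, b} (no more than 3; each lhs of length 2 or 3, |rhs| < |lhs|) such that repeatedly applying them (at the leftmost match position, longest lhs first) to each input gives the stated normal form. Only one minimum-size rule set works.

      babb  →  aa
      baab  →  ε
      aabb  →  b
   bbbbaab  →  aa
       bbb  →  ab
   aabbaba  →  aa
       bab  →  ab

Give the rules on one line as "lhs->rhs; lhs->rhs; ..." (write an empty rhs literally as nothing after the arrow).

aab->; ba->a; bb->a

  | babb => abb => aa
  | baab => aab => ε
  | aabb => b
  | bbbbaab => abbaab => aaaab => aa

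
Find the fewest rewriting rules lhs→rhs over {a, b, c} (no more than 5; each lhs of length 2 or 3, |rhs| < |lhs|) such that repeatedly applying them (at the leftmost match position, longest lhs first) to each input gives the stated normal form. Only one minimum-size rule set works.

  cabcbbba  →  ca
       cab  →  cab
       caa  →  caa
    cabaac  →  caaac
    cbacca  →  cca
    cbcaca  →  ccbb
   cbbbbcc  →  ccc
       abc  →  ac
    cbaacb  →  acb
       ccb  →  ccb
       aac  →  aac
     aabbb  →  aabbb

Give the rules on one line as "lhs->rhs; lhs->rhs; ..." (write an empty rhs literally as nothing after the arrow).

aca->bb; ba->a; bc->c; cba->

  | cabcbbba => cacbbba => cacbba => cacba => ca
  | cab
  | caa
  | cabaac => caaac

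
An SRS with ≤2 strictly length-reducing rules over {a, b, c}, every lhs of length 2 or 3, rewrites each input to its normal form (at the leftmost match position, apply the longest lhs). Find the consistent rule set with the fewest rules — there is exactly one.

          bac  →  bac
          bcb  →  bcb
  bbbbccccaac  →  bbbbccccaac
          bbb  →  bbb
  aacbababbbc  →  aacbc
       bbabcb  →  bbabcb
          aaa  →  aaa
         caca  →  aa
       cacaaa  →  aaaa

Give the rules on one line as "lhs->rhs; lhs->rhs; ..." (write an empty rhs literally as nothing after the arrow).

abb->; cac->a

  | bac
  | bcb
  | bbbbccccaac
  | bbb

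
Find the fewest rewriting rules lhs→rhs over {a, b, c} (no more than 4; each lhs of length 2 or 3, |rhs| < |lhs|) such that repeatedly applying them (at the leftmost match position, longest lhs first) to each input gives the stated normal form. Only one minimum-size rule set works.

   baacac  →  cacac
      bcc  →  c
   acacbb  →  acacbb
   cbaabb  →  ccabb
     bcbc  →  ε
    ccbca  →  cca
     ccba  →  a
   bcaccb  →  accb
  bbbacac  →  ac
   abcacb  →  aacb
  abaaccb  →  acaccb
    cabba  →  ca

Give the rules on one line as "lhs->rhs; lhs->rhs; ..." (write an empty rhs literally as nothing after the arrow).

  | baacac => cacac
  | bcc => c
  | acacbb
  | cbaabb => ccabb

ba->c; bc->; ccc->a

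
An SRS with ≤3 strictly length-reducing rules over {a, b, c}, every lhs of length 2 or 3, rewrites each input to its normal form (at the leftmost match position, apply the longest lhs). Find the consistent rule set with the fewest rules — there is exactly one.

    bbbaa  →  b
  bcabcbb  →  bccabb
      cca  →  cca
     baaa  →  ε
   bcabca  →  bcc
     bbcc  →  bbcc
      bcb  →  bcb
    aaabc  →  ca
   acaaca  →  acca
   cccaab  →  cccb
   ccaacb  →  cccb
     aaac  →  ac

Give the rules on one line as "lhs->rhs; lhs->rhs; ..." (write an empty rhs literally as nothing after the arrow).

  | bbbaa => bba => b
  | bcabcbb => bccabb
  | cca
  | baaa => aa => ε

aa->; abc->ca; ba->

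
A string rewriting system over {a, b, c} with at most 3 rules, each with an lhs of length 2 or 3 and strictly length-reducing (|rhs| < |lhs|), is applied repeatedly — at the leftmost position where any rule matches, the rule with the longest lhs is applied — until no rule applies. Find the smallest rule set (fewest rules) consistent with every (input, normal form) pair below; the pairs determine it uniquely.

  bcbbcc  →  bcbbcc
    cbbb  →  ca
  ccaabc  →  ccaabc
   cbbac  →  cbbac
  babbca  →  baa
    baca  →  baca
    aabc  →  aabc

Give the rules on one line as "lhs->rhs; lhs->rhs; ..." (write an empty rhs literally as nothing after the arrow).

bbb->a; bca->bb

  | bcbbcc
  | cbbb => ca
  | ccaabc
  | cbbac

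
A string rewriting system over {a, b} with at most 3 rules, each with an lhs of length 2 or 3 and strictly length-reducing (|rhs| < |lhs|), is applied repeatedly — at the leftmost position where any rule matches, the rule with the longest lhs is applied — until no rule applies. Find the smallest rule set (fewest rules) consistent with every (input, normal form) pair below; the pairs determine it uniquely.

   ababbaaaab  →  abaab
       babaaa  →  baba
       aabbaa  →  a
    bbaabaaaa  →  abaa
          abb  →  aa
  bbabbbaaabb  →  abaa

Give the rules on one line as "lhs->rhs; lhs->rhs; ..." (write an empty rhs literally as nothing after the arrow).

aaa->a; bb->a

  | ababbaaaab => abaaaaaab => abaaaab => abaab
  | babaaa => baba
  | aabbaa => aaaaa => aaa => a
  | bbaabaaaa => aaabaaaa => abaaaa => abaa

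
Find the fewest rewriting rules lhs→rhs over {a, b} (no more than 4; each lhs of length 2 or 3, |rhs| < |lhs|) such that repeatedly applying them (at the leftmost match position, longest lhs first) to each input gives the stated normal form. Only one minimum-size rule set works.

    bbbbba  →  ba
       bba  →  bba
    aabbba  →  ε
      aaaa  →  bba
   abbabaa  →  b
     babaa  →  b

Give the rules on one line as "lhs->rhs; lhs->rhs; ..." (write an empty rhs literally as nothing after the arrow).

aa->; aaa->bb; ab->; bbb->a

  | bbbbba => abba => ba
  | bba
  | aabbba => bbba => aa => ε
  | aaaa => bba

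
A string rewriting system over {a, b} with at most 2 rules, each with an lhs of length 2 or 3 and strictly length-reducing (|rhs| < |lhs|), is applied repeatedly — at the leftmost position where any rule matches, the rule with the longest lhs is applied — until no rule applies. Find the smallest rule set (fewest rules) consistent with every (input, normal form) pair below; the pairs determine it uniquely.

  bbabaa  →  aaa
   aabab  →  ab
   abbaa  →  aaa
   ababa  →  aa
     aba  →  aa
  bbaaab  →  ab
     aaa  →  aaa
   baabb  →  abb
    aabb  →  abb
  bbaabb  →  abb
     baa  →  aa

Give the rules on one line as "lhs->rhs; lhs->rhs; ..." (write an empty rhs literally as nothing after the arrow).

  | bbabaa => babaa => abaa => aaa
  | aabab => abab => aab => ab
  | abbaa => abaa => aaa
  | ababa => aaba => aba => aa

aab->ab; ba->a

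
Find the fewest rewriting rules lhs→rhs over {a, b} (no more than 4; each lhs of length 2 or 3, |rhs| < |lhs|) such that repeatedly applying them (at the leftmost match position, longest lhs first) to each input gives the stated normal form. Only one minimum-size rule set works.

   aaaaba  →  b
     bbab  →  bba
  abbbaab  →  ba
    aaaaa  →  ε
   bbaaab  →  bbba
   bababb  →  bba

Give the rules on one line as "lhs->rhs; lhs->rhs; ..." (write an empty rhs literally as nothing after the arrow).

  | aaaaba => aaaba => aaba => baa => b
  | bbab => bba
  | abbbaab => abbaab => abaab => aaab => aab => ba
  | aaaaa => aaaa => aaa => aa => ε

aa->; aaa->aa; aab->ba; ab->a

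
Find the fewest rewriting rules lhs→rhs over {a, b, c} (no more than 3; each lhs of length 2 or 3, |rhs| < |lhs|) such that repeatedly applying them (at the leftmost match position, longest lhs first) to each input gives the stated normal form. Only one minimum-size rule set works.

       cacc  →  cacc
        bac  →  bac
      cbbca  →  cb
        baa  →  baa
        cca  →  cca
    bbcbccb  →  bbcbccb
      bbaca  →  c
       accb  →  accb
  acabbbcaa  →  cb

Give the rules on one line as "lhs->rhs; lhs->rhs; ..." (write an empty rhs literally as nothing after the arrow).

  | cacc
  | bac
  | cbbca => cb
  | baa

aca->; bba->cb; bca->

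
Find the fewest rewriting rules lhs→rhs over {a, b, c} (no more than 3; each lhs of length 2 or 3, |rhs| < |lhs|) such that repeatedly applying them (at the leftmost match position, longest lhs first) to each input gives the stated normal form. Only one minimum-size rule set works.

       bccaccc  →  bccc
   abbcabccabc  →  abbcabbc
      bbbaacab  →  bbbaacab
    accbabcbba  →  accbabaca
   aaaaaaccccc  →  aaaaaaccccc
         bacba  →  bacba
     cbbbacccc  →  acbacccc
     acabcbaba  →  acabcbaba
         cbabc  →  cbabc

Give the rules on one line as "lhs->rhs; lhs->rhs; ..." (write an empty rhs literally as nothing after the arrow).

  | bccaccc => bccc
  | abbcabccabc => abbcabbc
  | bbbaacab
  | accbabcbba => accbabaca

cbb->ac; cca->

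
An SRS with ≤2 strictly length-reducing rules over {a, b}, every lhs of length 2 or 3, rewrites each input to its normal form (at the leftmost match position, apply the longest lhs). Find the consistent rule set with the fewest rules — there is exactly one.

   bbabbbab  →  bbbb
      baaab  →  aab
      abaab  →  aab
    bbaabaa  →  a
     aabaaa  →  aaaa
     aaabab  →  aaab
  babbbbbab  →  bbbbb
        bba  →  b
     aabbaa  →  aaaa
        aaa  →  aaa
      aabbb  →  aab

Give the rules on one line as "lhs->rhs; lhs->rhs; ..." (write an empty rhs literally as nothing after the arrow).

  | bbabbbab => bbbbab => bbbb
  | baaab => aab
  | abaab => aab
  | bbaabaa => babaa => baa => a

abb->a; ba->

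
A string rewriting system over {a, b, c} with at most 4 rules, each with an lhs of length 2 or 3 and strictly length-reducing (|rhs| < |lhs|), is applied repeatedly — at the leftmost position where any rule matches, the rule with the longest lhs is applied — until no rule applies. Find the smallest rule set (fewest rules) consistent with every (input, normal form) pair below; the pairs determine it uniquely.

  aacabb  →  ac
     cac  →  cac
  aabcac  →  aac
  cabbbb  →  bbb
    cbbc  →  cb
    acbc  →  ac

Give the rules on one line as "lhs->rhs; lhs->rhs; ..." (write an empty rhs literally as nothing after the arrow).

  | aacabb => aaccb => aab => ac
  | cac
  | aabcac => accac => aac
  | cabbbb => ccbbb => bbb

ab->c; bc->; cc->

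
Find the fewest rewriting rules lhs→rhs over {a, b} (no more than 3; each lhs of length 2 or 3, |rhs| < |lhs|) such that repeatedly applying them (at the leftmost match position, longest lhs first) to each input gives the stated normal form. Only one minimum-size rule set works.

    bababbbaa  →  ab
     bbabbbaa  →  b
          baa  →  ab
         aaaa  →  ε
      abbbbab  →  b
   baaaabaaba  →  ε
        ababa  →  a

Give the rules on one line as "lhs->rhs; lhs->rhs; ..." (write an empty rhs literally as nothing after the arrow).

aa->; ba->a; baa->ab

  | bababbbaa => ababbbaa => aabbbaa => bbbaa => bbab => bab => ab
  | bbabbbaa => babbbaa => abbbaa => abbab => abab => aab => b
  | baa => ab
  | aaaa => aa => ε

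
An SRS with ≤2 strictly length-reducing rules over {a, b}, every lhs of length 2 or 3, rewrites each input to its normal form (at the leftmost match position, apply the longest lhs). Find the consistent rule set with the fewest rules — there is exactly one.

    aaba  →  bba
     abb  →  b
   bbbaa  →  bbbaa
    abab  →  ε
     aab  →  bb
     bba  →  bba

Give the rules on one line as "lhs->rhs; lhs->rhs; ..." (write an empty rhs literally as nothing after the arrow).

  | aaba => bba
  | abb => b
  | bbbaa
  | abab => ab => ε

aab->bb; ab->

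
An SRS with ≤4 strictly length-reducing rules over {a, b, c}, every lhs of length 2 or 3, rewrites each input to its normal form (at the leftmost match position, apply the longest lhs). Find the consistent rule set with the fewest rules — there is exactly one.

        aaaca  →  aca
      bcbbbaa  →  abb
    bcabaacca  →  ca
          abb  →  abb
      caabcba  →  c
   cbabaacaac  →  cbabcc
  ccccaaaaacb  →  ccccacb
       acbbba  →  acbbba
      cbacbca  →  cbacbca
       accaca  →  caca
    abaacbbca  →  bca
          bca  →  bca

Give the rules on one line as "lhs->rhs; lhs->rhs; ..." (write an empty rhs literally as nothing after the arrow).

  | aaaca => aca
  | bcbbbaa => abbaa => abb
  | bcabaacca => bcbaacca => aaacca => acca => ca
  | abb

aa->; acc->c; bcb->a; cab->cb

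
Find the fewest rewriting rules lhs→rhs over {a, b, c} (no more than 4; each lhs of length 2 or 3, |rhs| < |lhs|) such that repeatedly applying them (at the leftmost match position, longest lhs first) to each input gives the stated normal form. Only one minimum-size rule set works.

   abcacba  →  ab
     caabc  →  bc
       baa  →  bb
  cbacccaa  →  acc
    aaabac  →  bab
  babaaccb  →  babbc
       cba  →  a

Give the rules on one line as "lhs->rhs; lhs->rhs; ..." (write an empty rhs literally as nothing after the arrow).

aa->b; bac->b; cb->

  | abcacba => abcaa => abcb => ab
  | caabc => cbbc => bc
  | baa => bb
  | cbacccaa => acccaa => acccb => acc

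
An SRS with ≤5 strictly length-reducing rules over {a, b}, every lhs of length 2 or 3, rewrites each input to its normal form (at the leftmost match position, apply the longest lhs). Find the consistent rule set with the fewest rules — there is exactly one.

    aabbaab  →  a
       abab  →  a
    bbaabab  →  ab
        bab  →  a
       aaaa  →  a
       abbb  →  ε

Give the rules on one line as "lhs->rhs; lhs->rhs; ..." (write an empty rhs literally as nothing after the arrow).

  | aabbaab => baab => bab => bb => a
  | abab => abb => aa => a
  | bbaabab => aaabab => aabab => ab
  | bab => bb => a

aa->a; aab->; ba->b; bb->a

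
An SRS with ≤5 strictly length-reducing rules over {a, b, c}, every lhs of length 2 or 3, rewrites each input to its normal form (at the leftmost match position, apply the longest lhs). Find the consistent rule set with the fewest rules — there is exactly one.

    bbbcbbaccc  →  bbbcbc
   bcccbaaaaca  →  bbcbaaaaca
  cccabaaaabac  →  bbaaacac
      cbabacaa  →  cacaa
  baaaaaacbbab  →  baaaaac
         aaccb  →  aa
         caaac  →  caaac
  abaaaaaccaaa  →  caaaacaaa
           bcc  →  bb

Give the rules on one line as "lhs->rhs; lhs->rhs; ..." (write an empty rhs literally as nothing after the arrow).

ab->c; acb->aa; bab->; cc->b

  | bbbcbbaccc => bbbcbbabc => bbbcbc
  | bcccbaaaaca => bbcbaaaaca
  | cccabaaaabac => bcabaaaabac => bccaaaabac => bbaaaabac => bbaaacac
  | cbabacaa => cacaa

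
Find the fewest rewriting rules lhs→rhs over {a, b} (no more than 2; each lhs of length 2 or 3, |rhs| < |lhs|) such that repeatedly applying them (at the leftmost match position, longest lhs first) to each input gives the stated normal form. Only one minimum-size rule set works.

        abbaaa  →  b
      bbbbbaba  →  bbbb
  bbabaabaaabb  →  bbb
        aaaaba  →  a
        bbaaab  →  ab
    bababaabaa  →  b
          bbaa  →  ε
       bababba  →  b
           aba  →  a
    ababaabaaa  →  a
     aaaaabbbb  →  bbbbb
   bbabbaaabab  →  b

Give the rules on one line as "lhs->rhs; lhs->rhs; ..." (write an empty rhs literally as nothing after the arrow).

  | abbaaa => abaa => aa => b
  | bbbbbaba => bbbbba => bbbb
  | bbabaabaaabb => bbaabaaabb => babaaabb => baaabb => aabb => bbb
  | aaaaba => baaba => aba => a

aa->b; ba->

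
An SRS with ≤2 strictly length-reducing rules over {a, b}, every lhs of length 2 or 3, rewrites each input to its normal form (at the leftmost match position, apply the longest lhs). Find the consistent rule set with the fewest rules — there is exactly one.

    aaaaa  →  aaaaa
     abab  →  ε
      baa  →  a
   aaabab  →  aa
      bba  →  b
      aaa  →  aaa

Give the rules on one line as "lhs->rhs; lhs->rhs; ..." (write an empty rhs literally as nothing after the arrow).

ab->; ba->

  | aaaaa
  | abab => ab => ε
  | baa => a
  | aaabab => aaab => aa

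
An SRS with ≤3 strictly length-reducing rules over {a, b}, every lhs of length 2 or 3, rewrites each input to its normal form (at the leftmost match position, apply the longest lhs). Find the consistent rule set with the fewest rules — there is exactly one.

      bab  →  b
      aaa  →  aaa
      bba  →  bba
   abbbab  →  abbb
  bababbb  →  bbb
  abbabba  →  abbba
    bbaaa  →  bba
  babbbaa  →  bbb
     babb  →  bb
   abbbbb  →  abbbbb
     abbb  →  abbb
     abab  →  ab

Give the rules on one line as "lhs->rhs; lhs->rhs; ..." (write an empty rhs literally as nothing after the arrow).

baa->b; bab->b

  | bab => b
  | aaa
  | bba
  | abbbab => abbb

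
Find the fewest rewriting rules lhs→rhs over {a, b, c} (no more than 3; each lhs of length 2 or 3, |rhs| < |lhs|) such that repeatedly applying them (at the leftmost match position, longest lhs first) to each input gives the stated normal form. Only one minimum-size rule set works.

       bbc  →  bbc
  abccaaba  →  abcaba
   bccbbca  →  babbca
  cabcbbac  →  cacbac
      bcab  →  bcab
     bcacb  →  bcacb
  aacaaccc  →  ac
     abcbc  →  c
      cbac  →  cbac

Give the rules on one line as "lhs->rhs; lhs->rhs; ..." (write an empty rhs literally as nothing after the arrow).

  | bbc
  | abccaaba => abaaaba => abcaba
  | bccbbca => babbca
  | cabcbbac => cacbac

aa->c; bcb->c; cc->a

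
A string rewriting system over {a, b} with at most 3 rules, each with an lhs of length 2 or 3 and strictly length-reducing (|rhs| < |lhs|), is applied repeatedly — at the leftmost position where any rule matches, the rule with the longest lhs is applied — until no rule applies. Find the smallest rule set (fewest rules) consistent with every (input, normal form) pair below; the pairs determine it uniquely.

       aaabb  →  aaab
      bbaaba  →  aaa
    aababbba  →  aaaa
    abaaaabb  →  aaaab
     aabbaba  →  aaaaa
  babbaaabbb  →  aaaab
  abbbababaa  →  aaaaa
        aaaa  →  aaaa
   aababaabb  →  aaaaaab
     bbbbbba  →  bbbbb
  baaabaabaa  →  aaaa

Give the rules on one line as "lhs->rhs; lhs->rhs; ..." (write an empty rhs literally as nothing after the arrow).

abb->ab; ba->; bab->aa

  | aaabb => aaab
  | bbaaba => baba => aaa
  | aababbba => aaaabba => aaaaba => aaaa
  | abaaaabb => aaaabb => aaaab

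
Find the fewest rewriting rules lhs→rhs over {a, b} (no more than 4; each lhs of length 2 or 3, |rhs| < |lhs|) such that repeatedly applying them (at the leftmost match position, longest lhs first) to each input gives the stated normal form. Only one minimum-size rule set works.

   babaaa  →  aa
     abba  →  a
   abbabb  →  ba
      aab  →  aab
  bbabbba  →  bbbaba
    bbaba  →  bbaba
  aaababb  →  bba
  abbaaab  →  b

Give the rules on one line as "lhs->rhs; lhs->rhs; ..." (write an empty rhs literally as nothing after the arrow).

  | babaaa => baaa => aa
  | abba => baa => a
  | abbabb => baabb => abb => ba
  | aab

aaa->; abb->ba; baa->a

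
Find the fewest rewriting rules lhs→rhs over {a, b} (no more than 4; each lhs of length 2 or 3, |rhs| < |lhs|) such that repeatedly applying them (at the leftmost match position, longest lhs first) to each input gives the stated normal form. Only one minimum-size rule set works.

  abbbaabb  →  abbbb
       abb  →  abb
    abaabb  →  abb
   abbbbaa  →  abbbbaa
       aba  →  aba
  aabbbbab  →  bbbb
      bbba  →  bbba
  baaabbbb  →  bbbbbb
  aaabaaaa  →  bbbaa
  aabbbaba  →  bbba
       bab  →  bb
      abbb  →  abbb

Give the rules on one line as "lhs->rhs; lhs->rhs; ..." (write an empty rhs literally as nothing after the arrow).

  | abbbaabb => abbbb
  | abb
  | abaabb => abb
  | abbbbaa

aaa->ba; aab->; bab->bb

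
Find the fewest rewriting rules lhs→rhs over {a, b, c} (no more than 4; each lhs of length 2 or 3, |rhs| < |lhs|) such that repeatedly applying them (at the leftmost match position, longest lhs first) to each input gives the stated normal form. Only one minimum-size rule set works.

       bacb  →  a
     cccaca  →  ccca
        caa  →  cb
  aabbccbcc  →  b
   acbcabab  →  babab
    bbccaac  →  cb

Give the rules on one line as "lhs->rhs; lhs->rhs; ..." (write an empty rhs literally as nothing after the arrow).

  | bacb => bb => a
  | cccaca => ccca
  | caa => cb
  | aabbccbcc => bbbccbcc => abccbcc => abcbcc => abbcc => aacc => bcc => bc => b

aa->b; ac->; bb->a; bc->b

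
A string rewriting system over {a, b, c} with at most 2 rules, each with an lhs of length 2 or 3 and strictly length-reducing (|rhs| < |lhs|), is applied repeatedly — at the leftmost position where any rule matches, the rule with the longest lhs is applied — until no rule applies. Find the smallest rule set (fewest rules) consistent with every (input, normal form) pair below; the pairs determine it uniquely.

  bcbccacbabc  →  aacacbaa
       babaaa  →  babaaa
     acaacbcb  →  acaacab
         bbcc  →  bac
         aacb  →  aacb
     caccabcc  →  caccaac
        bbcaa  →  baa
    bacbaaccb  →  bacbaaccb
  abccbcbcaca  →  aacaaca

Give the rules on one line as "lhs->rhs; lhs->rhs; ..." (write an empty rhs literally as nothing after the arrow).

bc->a; bca->a

  | bcbccacbabc => abccacbabc => aacacbabc => aacacbaa
  | babaaa
  | acaacbcb => acaacab
  | bbcc => bac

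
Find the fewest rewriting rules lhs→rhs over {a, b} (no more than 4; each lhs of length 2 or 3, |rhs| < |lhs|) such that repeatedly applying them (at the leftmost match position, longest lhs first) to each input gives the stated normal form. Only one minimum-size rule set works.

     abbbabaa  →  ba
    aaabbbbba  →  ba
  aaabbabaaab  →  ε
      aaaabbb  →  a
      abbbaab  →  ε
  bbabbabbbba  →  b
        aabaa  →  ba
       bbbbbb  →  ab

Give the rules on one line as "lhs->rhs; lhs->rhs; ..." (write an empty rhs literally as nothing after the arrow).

  | abbbabaa => aababaa => bbabaa => aabaa => bbaa => aaa => ba
  | aaabbbbba => babbbbba => bbbba => abba => aaa => ba
  | aaabbabaaab => babbabaaab => babaaab => aaab => bab => ε
  | aaaabbb => baabbb => bbbbb => abbb => aab => bb => a

aa->b; bab->; bb->a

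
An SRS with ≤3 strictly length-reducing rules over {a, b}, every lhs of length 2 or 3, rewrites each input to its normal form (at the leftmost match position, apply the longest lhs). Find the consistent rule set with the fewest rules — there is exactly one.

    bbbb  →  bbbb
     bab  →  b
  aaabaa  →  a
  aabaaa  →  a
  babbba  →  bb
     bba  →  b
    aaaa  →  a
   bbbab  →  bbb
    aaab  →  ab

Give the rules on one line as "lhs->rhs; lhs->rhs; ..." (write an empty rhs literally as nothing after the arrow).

  | bbbb
  | bab => b
  | aaabaa => aabaa => abaa => aa => a
  | aabaaa => abaaa => aaa => aa => a

aa->a; ba->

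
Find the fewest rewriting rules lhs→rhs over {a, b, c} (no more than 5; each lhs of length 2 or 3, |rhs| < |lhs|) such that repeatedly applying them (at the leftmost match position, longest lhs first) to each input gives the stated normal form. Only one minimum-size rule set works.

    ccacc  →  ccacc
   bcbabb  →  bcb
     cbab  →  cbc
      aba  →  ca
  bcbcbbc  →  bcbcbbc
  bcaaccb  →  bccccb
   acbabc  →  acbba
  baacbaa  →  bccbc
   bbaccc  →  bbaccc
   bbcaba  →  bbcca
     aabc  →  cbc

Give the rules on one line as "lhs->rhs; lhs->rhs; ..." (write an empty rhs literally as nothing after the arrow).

  | ccacc
  | bcbabb => bcb
  | cbab => cbc
  | aba => ca

aa->c; ab->c; abb->; abc->ba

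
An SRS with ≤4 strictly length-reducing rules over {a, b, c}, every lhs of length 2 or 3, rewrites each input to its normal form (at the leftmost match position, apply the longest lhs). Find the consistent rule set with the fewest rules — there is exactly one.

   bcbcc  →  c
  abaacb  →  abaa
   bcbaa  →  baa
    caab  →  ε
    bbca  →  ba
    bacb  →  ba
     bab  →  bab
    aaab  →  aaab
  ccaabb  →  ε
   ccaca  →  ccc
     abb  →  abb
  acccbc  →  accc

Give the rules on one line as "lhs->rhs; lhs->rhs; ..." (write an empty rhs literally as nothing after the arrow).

  | bcbcc => bcc => c
  | abaacb => abaa
  | bcbaa => baa
  | caab => cab => cb => ε

bc->; ca->c; cb->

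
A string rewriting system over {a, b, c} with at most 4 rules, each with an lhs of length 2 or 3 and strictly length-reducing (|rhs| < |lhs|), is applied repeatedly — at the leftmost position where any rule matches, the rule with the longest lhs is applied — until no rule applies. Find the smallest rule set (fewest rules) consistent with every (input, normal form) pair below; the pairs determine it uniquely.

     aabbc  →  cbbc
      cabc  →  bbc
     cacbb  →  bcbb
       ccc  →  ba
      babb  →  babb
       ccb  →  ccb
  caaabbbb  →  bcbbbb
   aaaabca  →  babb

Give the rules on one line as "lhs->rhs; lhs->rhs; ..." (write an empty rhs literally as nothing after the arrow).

aa->c; ca->b; ccc->ba

  | aabbc => cbbc
  | cabc => bbc
  | cacbb => bcbb
  | ccc => ba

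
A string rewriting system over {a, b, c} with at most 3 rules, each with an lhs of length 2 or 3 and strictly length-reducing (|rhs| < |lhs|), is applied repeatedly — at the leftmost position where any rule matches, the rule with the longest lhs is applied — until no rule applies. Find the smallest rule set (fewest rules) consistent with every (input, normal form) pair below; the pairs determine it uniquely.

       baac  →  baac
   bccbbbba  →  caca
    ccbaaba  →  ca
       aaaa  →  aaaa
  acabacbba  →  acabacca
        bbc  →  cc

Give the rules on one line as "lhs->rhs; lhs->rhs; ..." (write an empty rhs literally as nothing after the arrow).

  | baac
  | bccbbbba => bcccbba => bbabba => cabba => caca
  | ccbaaba => cbaba => bba => ca
  | aaaa

bb->c; cba->b; ccc->ba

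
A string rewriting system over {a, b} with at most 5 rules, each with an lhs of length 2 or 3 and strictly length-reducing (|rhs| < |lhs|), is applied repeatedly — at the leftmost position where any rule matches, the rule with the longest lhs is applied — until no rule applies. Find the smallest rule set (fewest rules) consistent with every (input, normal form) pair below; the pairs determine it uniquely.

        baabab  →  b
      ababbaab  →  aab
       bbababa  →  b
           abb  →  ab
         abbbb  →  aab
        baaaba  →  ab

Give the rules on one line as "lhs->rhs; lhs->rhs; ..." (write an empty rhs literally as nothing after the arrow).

  | baabab => bab => bb => b
  | ababbaab => abbbaab => aabaab => aab
  | bbababa => bababa => bbaba => baba => bba => ba => b
  | abb => ab

ba->b; baa->; bb->b; bbb->ab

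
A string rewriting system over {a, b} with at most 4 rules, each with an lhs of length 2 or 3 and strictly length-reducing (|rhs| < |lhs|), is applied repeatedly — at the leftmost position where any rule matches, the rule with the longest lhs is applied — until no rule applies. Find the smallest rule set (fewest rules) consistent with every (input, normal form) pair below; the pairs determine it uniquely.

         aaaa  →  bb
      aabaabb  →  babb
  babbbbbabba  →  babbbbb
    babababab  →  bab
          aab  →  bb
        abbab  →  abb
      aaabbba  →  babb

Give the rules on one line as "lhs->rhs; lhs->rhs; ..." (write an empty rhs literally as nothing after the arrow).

  | aaaa => baa => bb
  | aabaabb => bbaabb => babb
  | babbbbbabba => babbbbbba => babbbbb
  | babababab => bababab => babab => bab

aa->b; aba->a; bba->b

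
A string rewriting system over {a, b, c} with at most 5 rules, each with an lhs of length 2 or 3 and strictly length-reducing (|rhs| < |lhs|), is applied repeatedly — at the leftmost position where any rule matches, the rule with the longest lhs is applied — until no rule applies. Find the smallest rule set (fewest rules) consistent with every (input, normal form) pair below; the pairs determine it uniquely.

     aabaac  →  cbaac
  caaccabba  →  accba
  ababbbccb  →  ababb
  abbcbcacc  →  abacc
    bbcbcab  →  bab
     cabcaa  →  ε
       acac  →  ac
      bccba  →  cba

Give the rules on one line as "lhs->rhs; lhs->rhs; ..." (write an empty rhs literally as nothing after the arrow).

  | aabaac => cbaac
  | caaccabba => accabba => accba
  | ababbbccb => ababbcb => ababb
  | abbcbcacc => abbcacc => abacc

aab->cb; bc->; ca->; cab->c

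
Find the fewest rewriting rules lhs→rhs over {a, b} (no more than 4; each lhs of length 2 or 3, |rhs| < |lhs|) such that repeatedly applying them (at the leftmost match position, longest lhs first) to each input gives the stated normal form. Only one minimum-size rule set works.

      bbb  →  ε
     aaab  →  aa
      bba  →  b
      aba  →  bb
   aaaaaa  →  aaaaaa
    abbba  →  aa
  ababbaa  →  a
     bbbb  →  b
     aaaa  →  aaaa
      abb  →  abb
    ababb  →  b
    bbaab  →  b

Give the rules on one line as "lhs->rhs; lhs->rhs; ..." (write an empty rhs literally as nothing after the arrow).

aab->a; aba->bb; ba->; bbb->

  | bbb => ε
  | aaab => aa
  | bba => b
  | aba => bb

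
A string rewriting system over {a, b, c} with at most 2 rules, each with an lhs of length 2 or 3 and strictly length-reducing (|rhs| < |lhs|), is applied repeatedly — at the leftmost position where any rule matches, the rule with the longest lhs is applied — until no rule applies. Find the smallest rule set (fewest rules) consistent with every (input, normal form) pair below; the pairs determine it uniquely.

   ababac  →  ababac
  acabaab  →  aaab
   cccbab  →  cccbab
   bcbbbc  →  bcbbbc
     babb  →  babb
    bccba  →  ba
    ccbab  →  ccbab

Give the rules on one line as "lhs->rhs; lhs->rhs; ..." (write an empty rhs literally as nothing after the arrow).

  | ababac
  | acabaab => aaab
  | cccbab
  | bcbbbc

bcc->; cab->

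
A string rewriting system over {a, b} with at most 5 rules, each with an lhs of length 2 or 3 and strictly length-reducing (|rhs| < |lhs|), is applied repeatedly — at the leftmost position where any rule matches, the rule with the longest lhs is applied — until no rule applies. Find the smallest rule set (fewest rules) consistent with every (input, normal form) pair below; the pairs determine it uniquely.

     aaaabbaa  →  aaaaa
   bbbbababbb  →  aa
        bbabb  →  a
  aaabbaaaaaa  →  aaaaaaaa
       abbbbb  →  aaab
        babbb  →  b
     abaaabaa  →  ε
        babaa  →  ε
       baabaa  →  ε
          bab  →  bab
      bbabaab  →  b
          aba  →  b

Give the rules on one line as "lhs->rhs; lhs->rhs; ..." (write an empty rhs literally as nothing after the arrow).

aba->b; baa->; bb->a; bba->

  | aaaabbaa => aaaaa
  | bbbbababbb => abbababbb => ababbb => bbbb => abb => aa
  | bbabb => bb => a
  | aaabbaaaaaa => aaaaaaaa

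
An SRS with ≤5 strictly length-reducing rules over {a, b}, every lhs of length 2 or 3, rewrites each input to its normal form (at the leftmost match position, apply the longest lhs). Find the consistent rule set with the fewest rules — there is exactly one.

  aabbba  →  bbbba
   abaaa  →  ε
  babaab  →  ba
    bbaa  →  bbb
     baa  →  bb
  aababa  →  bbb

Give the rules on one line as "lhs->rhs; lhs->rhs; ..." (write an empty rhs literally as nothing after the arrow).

aa->b; aaa->ab; ab->; bab->ba

  | aabbba => bbbba
  | abaaa => aaa => ab => ε
  | babaab => baaab => babb => bab => ba
  | bbaa => bbb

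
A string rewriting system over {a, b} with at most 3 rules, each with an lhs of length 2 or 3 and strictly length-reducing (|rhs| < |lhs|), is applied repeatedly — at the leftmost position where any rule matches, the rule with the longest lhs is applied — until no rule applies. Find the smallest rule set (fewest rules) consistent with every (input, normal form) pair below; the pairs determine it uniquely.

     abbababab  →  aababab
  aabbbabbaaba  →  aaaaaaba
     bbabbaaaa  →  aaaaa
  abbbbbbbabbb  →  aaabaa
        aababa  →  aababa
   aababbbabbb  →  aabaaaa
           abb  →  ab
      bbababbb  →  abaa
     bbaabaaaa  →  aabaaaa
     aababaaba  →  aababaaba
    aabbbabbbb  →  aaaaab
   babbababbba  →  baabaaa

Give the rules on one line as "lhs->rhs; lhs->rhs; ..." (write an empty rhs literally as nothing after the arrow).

bb->b; bba->a; bbb->a

  | abbababab => aababab
  | aabbbabbaaba => aaaabbaaba => aaaaaaba
  | bbabbaaaa => abbaaaa => aaaaa
  | abbbbbbbabbb => aabbbbabbb => aaababbb => aaabaa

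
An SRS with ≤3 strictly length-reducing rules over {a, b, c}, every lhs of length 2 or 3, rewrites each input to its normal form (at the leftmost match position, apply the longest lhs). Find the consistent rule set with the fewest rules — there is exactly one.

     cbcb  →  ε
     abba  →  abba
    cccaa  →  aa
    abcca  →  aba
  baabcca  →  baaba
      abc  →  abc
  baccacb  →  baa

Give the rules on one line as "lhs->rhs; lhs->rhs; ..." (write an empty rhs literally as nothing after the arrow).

  | cbcb => cb => ε
  | abba
  | cccaa => ccaa => caa => aa
  | abcca => abca => aba

ca->a; cb->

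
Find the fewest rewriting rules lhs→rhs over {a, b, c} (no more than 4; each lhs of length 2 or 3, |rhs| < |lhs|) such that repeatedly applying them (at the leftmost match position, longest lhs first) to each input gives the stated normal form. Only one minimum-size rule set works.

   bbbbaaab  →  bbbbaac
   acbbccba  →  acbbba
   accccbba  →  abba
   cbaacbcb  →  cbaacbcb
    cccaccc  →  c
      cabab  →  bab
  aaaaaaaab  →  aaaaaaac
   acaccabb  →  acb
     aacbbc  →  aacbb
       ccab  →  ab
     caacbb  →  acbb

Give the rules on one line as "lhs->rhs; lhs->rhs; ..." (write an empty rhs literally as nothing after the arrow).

  | bbbbaaab => bbbbaac
  | acbbccba => acbbcba => acbbba
  | accccbba => accbba => abba
  | cbaacbcb

aab->ac; bbc->bb; ca->; cc->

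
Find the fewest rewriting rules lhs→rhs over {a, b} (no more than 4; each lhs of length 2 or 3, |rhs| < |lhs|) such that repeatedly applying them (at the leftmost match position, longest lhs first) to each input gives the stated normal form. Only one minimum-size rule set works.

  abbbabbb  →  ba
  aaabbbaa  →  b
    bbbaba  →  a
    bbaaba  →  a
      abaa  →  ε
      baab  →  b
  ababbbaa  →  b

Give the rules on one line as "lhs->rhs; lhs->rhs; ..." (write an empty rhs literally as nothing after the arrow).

  | abbbabbb => abbabbb => ababbb => babbb => babb => bab => ba
  | aaabbbaa => babbbaa => babbaa => babaa => bbaa => aa => b
  | bbbaba => baba => bba => a
  | bbaaba => aaba => bba => a

aa->b; ab->a; aba->ba; bb->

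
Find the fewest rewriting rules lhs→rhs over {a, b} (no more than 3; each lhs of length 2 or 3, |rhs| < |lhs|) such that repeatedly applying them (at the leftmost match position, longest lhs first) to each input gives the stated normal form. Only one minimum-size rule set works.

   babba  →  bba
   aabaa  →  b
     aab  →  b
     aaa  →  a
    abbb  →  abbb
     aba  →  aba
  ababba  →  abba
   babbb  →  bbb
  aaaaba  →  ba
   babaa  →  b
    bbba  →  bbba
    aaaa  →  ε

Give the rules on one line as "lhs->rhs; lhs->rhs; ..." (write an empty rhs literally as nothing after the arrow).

aa->; bab->b

  | babba => bba
  | aabaa => baa => b
  | aab => b
  | aaa => a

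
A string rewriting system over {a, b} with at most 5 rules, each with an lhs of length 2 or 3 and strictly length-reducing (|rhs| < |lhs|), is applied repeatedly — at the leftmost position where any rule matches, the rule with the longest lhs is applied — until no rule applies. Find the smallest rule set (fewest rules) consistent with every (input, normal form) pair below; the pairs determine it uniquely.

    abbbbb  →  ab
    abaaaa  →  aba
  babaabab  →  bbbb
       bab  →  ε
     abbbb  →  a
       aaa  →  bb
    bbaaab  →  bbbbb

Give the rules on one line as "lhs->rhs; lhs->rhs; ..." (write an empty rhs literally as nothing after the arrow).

aa->; aaa->bb; abb->a; bab->aa

  | abbbbb => abbb => ab
  | abaaaa => abbba => aba
  | babaabab => aaaabab => bbabab => baaab => bbbb
  | bab => aa => ε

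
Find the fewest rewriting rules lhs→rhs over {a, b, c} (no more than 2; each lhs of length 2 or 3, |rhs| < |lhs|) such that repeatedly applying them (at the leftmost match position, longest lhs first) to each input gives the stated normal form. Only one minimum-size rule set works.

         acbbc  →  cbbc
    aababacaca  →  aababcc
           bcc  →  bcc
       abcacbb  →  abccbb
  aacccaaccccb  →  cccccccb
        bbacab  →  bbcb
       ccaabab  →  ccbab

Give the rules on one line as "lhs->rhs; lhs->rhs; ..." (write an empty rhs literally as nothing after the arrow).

ac->c; ca->c

  | acbbc => cbbc
  | aababacaca => aababcaca => aababcca => aababcc
  | bcc
  | abcacbb => abccbb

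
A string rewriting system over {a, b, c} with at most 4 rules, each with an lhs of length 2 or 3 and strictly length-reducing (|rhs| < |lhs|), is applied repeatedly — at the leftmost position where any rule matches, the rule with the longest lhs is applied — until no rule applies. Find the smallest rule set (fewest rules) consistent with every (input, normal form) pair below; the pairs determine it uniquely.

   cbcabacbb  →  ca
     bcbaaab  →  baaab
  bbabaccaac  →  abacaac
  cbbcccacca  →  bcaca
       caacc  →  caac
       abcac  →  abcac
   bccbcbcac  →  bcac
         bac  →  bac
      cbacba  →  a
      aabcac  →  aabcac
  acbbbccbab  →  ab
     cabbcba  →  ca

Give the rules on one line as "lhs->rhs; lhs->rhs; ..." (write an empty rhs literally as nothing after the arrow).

acb->; bb->; cb->; cc->c

  | cbcabacbb => cabacbb => cabb => ca
  | bcbaaab => baaab
  | bbabaccaac => abaccaac => abacaac
  | cbbcccacca => bcccacca => bccacca => bcacca => bcaca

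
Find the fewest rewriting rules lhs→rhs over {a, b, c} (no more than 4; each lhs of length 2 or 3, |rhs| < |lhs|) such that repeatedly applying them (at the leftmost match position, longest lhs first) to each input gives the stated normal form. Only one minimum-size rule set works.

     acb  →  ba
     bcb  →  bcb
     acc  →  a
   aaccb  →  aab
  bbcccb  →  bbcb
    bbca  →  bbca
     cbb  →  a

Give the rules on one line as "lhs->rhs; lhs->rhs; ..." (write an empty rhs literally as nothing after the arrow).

acb->ba; cbb->a; cc->

  | acb => ba
  | bcb
  | acc => a
  | aaccb => aab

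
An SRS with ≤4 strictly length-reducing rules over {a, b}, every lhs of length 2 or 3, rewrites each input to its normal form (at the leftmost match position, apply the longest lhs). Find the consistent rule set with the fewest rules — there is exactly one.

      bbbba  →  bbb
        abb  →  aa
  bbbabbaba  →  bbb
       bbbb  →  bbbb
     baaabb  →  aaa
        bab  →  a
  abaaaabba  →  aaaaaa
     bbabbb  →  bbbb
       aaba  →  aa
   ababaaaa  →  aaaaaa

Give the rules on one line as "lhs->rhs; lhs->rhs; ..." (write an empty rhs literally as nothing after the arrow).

abb->aa; ba->; bab->a; bba->b

  | bbbba => bbb
  | abb => aa
  | bbbabbaba => bbbbaba => bbbba => bbb
  | bbbb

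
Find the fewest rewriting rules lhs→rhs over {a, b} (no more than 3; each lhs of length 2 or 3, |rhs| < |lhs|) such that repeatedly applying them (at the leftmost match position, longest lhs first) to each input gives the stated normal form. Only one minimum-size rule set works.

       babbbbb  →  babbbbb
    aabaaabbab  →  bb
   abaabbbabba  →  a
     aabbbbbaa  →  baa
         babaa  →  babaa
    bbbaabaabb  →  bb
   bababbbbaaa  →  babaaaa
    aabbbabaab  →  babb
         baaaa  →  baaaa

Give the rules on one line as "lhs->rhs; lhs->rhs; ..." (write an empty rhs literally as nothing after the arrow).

  | babbbbb
  | aabaaabbab => baaabbab => babbab => baab => bb
  | abaabbbabba => abbbbabba => abbabba => aabba => bba => a
  | aabbbbbaa => bbbbbaa => bbbaa => baa

aab->b; bba->a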